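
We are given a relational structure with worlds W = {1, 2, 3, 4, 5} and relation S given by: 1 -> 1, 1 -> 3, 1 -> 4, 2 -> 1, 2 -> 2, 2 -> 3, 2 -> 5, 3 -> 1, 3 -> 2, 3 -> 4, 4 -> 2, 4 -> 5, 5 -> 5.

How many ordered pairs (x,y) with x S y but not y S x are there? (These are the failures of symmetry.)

Enumerating: (1,4), (2,1), (2,5), (3,4), (4,2), (4,5).

6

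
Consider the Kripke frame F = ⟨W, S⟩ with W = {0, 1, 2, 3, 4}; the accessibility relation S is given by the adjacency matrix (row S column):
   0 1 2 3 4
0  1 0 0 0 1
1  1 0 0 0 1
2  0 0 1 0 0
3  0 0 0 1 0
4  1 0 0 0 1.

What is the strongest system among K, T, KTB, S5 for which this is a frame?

K

Reflexive (axiom T): no — 1 is not related to itself.
Symmetric (axiom B): no — 1 S 0 but not 0 S 1.
Euclidean (axiom 5): yes — any two successors of a common world are S-related.
So F validates K; T would additionally require S to be reflexive. The strongest is K.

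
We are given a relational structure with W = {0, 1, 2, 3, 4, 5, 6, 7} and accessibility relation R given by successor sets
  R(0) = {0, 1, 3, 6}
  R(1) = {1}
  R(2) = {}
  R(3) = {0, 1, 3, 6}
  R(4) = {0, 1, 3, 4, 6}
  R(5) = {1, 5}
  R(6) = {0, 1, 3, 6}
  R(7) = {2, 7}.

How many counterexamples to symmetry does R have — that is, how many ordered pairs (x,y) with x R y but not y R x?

9

Enumerating: (0,1), (3,1), (4,0), (4,1), (4,3), (4,6), (5,1), (6,1), (7,2).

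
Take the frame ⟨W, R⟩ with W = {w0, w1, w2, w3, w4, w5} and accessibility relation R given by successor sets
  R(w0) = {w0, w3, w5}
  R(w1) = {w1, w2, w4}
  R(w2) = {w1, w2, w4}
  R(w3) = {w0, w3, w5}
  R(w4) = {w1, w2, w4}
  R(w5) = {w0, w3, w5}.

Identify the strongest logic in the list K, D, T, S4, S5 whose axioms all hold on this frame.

Serial (axiom D): yes — every world has a successor (e.g. w0 R w0).
Reflexive (axiom T): yes — every world is R-related to itself.
Transitive (axiom 4): yes — every two-step R-path is closed by a direct edge.
Euclidean (axiom 5): yes — any two successors of a common world are R-related.
So F validates K, D, T, S4, S5. The strongest is S5.

S5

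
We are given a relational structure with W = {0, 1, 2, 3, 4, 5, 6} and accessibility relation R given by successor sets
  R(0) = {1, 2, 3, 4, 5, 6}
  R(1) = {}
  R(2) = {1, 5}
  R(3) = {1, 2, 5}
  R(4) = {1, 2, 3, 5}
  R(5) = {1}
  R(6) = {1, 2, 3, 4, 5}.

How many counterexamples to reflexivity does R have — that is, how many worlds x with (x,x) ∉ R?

7

Enumerating: 0, 1, 2, 3, 4, 5, 6.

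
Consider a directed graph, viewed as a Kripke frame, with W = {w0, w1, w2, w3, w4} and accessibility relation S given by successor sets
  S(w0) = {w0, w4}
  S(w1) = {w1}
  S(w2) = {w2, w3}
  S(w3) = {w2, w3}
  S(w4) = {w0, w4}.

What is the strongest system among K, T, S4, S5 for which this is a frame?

Reflexive (axiom T): yes — every world is S-related to itself.
Transitive (axiom 4): yes — every two-step S-path is closed by a direct edge.
Euclidean (axiom 5): yes — any two successors of a common world are S-related.
So F validates K, T, S4, S5. The strongest is S5.

S5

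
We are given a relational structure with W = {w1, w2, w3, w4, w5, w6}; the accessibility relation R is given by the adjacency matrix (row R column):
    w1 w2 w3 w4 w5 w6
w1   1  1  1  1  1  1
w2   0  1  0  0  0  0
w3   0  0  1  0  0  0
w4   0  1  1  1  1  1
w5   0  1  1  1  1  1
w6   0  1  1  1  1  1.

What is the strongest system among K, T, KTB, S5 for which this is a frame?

Reflexive (axiom T): yes — every world is R-related to itself.
Symmetric (axiom B): no — w1 R w2 but not w2 R w1.
Euclidean (axiom 5): no — w1 R w2 and w1 R w3, but not w2 R w3.
So F validates K, T; KTB would additionally require R to be symmetric. The strongest is T.

T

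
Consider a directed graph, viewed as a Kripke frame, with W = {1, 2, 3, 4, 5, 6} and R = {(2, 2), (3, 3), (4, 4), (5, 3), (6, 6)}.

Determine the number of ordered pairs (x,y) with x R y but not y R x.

Enumerating: (5,3).

1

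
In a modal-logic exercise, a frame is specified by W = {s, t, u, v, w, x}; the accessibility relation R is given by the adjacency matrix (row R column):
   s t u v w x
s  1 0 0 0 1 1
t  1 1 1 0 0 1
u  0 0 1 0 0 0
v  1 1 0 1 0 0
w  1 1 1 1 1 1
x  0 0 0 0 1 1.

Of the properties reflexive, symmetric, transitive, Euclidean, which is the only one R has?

reflexive

Reflexive: yes — every world is R-related to itself.
Symmetric: no — s R x but not x R s.
Transitive: no — s R w and w R t, but not s R t.
Euclidean: no — t R s and t R u, but not s R u.
Only reflexive holds.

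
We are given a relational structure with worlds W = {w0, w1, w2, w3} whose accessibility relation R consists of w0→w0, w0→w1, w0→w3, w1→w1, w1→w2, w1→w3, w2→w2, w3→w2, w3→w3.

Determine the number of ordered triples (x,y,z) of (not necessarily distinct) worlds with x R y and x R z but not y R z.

7

Enumerating: (w0,w1,w0), (w0,w3,w0), (w0,w3,w1), (w1,w2,w1), (w1,w2,w3), (w1,w3,w1), (w3,w2,w3).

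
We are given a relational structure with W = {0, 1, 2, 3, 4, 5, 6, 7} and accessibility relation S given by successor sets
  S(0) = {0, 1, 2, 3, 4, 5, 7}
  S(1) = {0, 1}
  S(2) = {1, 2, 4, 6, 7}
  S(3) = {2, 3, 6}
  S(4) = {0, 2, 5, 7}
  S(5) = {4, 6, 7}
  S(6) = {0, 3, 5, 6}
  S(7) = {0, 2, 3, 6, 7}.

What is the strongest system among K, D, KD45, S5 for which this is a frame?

D

Serial (axiom D): yes — every world has a successor (e.g. 0 S 0).
Euclidean (axiom 5): no — 0 S 1 and 0 S 2, but not 1 S 2.
Transitive (axiom 4): no — 0 S 2 and 2 S 6, but not 0 S 6.
Reflexive (axiom T): no — 4 is not related to itself.
So F validates K, D; KD45 would additionally require S to be Euclidean and transitive. The strongest is D.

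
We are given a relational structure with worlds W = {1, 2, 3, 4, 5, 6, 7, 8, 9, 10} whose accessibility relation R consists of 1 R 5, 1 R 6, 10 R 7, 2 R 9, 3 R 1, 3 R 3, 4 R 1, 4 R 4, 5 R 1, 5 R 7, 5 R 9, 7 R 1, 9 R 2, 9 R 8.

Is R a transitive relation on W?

No

Transitive: no — 1 R 5 and 5 R 7, but not 1 R 7.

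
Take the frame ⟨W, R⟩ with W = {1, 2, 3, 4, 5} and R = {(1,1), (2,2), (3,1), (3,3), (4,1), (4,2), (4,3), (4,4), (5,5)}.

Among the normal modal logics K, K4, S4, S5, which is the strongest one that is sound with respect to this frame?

S4

Transitive (axiom 4): yes — every two-step R-path is closed by a direct edge.
Reflexive (axiom T): yes — every world is R-related to itself.
Euclidean (axiom 5): no — 4 R 1 and 4 R 2, but not 1 R 2.
So F validates K, K4, S4; S5 would additionally require R to be Euclidean. The strongest is S4.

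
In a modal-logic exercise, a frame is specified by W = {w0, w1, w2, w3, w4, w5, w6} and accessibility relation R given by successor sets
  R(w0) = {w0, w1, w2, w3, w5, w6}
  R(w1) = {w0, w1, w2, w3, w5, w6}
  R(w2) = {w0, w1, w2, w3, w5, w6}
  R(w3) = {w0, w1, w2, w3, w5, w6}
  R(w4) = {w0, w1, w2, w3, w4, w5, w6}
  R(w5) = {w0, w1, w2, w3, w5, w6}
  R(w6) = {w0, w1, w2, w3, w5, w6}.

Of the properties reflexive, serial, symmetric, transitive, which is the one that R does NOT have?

symmetric

Reflexive: yes — every world is R-related to itself.
Serial: yes — every world has a successor (e.g. w0 R w0).
Symmetric: no — w4 R w0 but not w0 R w4.
Transitive: yes — every two-step R-path is closed by a direct edge.
Only symmetric fails.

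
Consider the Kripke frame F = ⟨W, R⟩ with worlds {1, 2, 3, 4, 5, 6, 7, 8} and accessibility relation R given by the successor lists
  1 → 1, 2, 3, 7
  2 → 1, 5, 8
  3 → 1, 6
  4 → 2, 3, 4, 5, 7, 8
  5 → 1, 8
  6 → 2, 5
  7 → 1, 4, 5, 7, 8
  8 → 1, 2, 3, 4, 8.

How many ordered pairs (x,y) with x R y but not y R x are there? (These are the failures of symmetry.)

13

Enumerating: (2,5), (3,6), (4,2), (4,3), (4,5), (5,1), (5,8), (6,2), (6,5), (7,5), (7,8), (8,1), (8,3).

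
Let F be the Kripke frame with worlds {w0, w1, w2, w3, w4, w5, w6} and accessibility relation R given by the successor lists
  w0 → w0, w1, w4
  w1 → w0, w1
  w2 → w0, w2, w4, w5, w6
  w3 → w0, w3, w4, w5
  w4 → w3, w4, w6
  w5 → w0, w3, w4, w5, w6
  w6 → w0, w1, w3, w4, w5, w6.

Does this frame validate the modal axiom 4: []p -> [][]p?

By correspondence theory, 4 is valid on a frame iff R is transitive.
Transitive: no — w0 R w4 and w4 R w3, but not w0 R w3.

No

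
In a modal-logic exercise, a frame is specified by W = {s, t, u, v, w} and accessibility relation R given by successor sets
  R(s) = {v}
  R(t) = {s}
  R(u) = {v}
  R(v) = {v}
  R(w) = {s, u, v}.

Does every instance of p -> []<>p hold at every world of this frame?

By correspondence theory, B is valid on a frame iff R is symmetric.
Symmetric: no — s R v but not v R s.

No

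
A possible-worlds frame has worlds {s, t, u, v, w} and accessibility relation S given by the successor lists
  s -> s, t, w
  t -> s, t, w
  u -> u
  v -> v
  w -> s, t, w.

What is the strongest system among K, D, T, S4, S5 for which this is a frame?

S5

Serial (axiom D): yes — every world has a successor (e.g. s S s).
Reflexive (axiom T): yes — every world is S-related to itself.
Transitive (axiom 4): yes — every two-step S-path is closed by a direct edge.
Euclidean (axiom 5): yes — any two successors of a common world are S-related.
So F validates K, D, T, S4, S5. The strongest is S5.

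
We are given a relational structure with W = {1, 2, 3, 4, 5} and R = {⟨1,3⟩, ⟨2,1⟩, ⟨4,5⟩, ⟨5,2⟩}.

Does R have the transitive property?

No

Transitive: no — 2 R 1 and 1 R 3, but not 2 R 3.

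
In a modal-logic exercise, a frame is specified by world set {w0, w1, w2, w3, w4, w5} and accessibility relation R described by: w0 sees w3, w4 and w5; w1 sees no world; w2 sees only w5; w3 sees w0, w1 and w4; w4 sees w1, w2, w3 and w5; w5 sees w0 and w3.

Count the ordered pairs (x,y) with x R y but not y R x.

7

Enumerating: (w0,w4), (w2,w5), (w3,w1), (w4,w1), (w4,w2), (w4,w5), (w5,w3).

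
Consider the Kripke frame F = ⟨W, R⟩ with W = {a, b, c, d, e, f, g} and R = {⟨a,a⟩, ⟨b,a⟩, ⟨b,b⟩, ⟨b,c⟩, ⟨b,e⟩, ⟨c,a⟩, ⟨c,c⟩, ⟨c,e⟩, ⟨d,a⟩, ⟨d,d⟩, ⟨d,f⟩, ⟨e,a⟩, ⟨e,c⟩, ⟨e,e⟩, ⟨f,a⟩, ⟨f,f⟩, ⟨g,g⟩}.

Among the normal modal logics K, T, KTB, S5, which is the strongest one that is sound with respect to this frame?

Reflexive (axiom T): yes — every world is R-related to itself.
Symmetric (axiom B): no — b R a but not a R b.
Euclidean (axiom 5): no — b R a and b R c, but not a R c.
So F validates K, T; KTB would additionally require R to be symmetric. The strongest is T.

T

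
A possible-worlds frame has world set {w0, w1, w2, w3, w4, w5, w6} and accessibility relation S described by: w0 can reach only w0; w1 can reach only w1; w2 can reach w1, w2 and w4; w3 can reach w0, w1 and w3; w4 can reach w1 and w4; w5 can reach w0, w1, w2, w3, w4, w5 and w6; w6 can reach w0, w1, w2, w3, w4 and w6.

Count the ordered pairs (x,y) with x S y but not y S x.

16

Enumerating: (w2,w1), (w2,w4), (w3,w0), (w3,w1), (w4,w1), (w5,w0), (w5,w1), (w5,w2), (w5,w3), (w5,w4), (w5,w6), (w6,w0), (w6,w1), (w6,w2), (w6,w3), (w6,w4).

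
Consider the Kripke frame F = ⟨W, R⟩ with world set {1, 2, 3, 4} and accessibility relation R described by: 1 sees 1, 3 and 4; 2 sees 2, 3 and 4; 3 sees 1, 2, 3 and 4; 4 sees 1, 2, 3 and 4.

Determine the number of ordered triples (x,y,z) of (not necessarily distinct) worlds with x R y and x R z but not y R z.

4

Enumerating: (3,1,2), (3,2,1), (4,1,2), (4,2,1).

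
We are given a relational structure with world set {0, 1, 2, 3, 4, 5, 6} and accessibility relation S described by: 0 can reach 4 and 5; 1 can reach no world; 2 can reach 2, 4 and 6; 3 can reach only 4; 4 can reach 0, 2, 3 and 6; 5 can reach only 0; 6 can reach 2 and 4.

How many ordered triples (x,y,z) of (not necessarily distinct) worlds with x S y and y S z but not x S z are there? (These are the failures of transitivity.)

22

Enumerating: (0,4,0), (0,4,2), (0,4,3), (0,4,6), (0,5,0), (2,4,0), (2,4,3), (3,4,0), (3,4,2), (3,4,3), (3,4,6), (4,0,4), … and 10 more.
Total: 22.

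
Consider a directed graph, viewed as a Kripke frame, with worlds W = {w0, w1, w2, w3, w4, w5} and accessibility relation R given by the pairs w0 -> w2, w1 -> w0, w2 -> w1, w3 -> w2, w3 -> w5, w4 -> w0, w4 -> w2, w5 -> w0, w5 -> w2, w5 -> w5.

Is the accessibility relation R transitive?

Transitive: no — w0 R w2 and w2 R w1, but not w0 R w1.

No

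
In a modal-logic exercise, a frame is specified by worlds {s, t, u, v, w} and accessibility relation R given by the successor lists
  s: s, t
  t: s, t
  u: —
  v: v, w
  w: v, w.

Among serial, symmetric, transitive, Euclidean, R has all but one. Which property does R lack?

Serial: no — u has no R-successor.
Symmetric: yes — every pair in R has its reverse in R.
Transitive: yes — every two-step R-path is closed by a direct edge.
Euclidean: yes — any two successors of a common world are R-related.
Only serial fails.

serial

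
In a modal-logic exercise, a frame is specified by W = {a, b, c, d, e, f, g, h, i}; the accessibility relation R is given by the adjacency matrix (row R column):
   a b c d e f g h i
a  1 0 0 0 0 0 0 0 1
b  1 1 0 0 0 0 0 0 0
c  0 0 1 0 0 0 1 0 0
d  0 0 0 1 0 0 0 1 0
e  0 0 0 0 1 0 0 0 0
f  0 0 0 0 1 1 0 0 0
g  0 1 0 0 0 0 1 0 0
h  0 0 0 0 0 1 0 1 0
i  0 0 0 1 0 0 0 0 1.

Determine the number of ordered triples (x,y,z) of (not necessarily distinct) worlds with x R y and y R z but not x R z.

Enumerating: (a,i,d), (b,a,i), (c,g,b), (d,h,f), (g,b,a), (h,f,e), (i,d,h).

7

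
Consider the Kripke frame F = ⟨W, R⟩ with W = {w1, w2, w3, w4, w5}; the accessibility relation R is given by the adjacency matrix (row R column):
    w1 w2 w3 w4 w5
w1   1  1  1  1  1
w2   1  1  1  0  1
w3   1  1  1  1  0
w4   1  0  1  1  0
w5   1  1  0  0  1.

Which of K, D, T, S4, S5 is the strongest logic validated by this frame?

Serial (axiom D): yes — every world has a successor (e.g. w1 R w1).
Reflexive (axiom T): yes — every world is R-related to itself.
Transitive (axiom 4): no — w2 R w1 and w1 R w4, but not w2 R w4.
Euclidean (axiom 5): no — w1 R w2 and w1 R w4, but not w2 R w4.
So F validates K, D, T; S4 would additionally require R to be transitive. The strongest is T.

T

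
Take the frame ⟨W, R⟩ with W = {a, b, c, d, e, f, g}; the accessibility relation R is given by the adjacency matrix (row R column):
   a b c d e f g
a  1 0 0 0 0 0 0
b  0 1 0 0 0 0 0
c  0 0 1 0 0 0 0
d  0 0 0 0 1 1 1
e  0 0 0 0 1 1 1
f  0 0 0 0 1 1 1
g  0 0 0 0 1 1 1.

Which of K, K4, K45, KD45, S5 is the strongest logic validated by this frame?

KD45

Transitive (axiom 4): yes — every two-step R-path is closed by a direct edge.
Euclidean (axiom 5): yes — any two successors of a common world are R-related.
Serial (axiom D): yes — every world has a successor (e.g. a R a).
Reflexive (axiom T): no — d is not related to itself.
So F validates K, K4, K45, KD45; S5 would additionally require R to be reflexive. The strongest is KD45.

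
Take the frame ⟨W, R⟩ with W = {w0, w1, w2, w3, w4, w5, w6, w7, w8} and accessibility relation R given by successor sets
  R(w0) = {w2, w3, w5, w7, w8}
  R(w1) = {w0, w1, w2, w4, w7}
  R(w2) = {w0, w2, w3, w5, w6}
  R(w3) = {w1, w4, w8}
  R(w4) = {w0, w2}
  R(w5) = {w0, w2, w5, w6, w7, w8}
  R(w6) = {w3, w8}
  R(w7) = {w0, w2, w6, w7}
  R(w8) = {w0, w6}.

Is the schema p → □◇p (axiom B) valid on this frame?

The schema B characterises exactly the symmetric frames.
Symmetric: no — w0 R w3 but not w3 R w0.

No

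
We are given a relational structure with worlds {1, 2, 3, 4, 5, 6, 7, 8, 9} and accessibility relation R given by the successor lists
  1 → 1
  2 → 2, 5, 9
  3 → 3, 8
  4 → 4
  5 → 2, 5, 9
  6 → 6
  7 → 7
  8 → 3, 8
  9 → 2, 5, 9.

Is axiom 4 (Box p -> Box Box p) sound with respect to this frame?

The schema 4 characterises exactly the transitive frames.
Transitive: yes — every two-step R-path is closed by a direct edge.

Yes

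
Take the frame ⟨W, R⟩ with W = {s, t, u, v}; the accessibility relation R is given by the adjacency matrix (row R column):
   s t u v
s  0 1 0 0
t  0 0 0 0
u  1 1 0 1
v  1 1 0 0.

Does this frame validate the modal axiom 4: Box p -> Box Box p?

Axiom 4 corresponds to the accessibility relation being transitive.
Transitive: yes — every two-step R-path is closed by a direct edge.

Yes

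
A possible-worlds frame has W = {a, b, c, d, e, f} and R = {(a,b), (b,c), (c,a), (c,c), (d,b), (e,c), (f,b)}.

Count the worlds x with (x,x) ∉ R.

5

Enumerating: a, b, d, e, f.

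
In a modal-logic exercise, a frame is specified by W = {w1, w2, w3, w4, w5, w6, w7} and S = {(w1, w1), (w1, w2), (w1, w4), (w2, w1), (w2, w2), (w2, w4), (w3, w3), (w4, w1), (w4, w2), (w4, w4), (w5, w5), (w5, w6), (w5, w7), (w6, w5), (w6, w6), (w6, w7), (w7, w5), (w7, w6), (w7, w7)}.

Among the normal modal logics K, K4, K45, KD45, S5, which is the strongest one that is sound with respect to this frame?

Transitive (axiom 4): yes — every two-step S-path is closed by a direct edge.
Euclidean (axiom 5): yes — any two successors of a common world are S-related.
Serial (axiom D): yes — every world has a successor (e.g. w1 S w1).
Reflexive (axiom T): yes — every world is S-related to itself.
So F validates K, K4, K45, KD45, S5. The strongest is S5.

S5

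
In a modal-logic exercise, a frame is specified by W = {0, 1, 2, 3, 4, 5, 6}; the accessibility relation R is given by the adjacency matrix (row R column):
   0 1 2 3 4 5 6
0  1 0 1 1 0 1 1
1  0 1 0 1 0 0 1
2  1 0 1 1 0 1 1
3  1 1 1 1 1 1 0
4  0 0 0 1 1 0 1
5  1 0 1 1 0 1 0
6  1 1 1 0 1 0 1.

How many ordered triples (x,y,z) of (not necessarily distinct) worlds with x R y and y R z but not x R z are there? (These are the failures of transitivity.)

Enumerating: (0,3,1), (0,3,4), (0,6,1), (0,6,4), (1,3,0), (1,3,2), (1,3,4), (1,3,5), (1,6,0), (1,6,2), (1,6,4), (2,3,1), … and 24 more.
Total: 36.

36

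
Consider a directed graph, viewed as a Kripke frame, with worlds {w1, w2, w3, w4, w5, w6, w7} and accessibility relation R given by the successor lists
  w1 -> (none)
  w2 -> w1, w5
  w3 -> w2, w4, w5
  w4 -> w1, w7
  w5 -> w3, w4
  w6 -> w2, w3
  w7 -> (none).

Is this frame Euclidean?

Euclidean: no — w2 R w1 and w2 R w5, but not w1 R w5.

No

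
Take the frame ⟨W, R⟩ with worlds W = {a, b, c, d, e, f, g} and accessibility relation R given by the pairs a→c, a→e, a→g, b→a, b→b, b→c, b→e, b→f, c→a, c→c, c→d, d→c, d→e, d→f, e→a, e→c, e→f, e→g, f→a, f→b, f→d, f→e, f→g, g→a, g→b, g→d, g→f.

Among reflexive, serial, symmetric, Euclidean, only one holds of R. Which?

Reflexive: no — a is not related to itself.
Serial: yes — every world has a successor (e.g. a R c).
Symmetric: no — b R a but not a R b.
Euclidean: no — a R c and a R e, but not c R e.
Only serial holds.

serial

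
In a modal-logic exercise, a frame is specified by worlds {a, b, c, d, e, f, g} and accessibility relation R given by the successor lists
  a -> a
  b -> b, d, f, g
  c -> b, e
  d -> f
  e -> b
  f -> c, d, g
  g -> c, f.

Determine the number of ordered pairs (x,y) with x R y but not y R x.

Enumerating: (b,d), (b,f), (b,g), (c,b), (c,e), (e,b), (f,c), (g,c).

8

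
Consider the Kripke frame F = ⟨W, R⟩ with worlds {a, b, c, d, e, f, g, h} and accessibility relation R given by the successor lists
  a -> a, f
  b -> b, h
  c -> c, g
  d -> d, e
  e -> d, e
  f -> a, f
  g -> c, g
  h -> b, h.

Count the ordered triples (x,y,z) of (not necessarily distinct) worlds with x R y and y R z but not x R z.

0

R is transitive; there are no such tuples.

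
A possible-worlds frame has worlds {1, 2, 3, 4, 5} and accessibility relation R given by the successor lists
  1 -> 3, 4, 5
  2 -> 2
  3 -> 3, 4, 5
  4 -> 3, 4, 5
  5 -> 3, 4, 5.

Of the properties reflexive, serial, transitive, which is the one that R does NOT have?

reflexive

Reflexive: no — 1 is not related to itself.
Serial: yes — every world has a successor (e.g. 1 R 3).
Transitive: yes — every two-step R-path is closed by a direct edge.
Only reflexive fails.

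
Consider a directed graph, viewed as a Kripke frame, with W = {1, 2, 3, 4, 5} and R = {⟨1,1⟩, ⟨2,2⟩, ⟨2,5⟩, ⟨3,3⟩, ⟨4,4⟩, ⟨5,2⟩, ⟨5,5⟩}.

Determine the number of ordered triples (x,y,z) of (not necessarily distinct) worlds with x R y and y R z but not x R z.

R is transitive; there are no such tuples.

0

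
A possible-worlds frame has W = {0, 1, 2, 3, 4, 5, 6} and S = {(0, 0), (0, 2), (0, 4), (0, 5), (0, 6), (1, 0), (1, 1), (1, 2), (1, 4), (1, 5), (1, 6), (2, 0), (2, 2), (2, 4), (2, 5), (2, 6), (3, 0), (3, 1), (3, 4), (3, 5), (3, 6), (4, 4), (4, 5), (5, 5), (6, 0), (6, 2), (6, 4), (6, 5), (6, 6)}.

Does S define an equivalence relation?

Reflexive: no — 3 is not related to itself.
Symmetric: no — 0 S 4 but not 4 S 0.
Transitive: no — 3 S 0 and 0 S 2, but not 3 S 2.
So S is not an equivalence relation.

No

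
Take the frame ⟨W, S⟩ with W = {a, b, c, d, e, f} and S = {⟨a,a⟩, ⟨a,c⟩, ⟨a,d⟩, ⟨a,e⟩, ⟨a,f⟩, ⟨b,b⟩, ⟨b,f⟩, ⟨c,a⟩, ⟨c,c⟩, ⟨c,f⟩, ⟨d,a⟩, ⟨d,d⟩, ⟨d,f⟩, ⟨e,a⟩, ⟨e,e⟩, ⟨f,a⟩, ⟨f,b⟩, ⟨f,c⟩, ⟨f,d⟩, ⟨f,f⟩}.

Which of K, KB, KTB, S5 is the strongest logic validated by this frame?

Symmetric (axiom B): yes — every pair in S has its reverse in S.
Reflexive (axiom T): yes — every world is S-related to itself.
Euclidean (axiom 5): no — a S c and a S d, but not c S d.
So F validates K, KB, KTB; S5 would additionally require S to be Euclidean. The strongest is KTB.

KTB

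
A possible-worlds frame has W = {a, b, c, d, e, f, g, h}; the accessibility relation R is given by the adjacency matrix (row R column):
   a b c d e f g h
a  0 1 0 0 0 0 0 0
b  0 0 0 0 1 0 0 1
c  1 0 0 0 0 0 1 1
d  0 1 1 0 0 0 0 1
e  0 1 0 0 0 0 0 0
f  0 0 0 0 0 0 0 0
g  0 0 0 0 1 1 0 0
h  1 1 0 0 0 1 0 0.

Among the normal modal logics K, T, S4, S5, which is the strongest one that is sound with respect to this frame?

K

Reflexive (axiom T): no — a is not related to itself.
Transitive (axiom 4): no — a R b and b R e, but not a R e.
Euclidean (axiom 5): no — b R e and b R h, but not e R h.
So F validates K; T would additionally require R to be reflexive. The strongest is K.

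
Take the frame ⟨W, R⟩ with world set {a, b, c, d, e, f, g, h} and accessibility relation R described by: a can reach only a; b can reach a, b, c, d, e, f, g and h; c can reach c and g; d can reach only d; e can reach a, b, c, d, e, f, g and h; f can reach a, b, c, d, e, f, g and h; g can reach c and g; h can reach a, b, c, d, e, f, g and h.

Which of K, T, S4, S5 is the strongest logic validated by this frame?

S4

Reflexive (axiom T): yes — every world is R-related to itself.
Transitive (axiom 4): yes — every two-step R-path is closed by a direct edge.
Euclidean (axiom 5): no — b R a and b R c, but not a R c.
So F validates K, T, S4; S5 would additionally require R to be Euclidean. The strongest is S4.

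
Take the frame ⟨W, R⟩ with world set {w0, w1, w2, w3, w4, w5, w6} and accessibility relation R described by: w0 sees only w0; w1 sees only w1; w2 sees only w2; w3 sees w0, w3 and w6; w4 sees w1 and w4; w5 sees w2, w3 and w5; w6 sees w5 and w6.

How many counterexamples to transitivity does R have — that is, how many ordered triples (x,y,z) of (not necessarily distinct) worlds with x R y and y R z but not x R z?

Enumerating: (w3,w6,w5), (w5,w3,w0), (w5,w3,w6), (w6,w5,w2), (w6,w5,w3).

5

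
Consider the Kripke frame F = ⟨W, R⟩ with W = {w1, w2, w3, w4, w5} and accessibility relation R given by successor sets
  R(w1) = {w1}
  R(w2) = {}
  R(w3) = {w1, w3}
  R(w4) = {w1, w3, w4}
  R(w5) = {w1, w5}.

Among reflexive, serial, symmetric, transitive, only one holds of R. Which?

transitive

Reflexive: no — w2 is not related to itself.
Serial: no — w2 has no R-successor.
Symmetric: no — w3 R w1 but not w1 R w3.
Transitive: yes — every two-step R-path is closed by a direct edge.
Only transitive holds.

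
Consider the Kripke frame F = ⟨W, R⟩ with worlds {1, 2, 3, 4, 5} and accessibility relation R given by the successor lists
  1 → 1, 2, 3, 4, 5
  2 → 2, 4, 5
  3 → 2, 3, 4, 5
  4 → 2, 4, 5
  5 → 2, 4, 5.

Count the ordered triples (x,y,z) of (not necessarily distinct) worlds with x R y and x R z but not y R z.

10

Enumerating: (1,2,1), (1,2,3), (1,3,1), (1,4,1), (1,4,3), (1,5,1), (1,5,3), (3,2,3), (3,4,3), (3,5,3).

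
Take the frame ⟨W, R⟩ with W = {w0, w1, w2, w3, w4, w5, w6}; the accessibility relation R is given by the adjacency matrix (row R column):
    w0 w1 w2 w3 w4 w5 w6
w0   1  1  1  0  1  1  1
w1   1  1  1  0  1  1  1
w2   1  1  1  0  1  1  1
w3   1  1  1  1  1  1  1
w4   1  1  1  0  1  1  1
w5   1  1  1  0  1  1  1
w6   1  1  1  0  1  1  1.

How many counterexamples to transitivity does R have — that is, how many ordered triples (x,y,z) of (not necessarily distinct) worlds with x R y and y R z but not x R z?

0

R is transitive; there are no such tuples.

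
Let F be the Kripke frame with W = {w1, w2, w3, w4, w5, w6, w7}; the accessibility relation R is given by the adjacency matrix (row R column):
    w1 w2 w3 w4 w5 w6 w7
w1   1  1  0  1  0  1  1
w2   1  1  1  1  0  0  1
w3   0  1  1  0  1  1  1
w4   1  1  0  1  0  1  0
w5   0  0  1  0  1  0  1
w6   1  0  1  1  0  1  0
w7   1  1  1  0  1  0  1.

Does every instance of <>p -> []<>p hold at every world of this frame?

By correspondence theory, 5 is valid on a frame iff R is Euclidean.
Euclidean: no — w1 R w2 and w1 R w6, but not w2 R w6.

No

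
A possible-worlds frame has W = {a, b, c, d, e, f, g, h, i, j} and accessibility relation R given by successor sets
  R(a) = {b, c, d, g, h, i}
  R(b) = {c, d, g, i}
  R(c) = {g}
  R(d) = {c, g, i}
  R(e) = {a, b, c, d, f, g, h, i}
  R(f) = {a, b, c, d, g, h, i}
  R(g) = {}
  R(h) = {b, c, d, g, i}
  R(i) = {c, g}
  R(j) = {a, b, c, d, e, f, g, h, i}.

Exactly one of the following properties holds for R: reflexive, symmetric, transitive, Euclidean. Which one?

transitive

Reflexive: no — a is not related to itself.
Symmetric: no — a R b but not b R a.
Transitive: yes — every two-step R-path is closed by a direct edge.
Euclidean: no — a R b and a R h, but not b R h.
Only transitive holds.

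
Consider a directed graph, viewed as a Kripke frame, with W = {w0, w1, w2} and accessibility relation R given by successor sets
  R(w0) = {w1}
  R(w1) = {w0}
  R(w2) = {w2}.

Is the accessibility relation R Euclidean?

No

Euclidean: no — w0 R w1 and w0 R w1, but not w1 R w1.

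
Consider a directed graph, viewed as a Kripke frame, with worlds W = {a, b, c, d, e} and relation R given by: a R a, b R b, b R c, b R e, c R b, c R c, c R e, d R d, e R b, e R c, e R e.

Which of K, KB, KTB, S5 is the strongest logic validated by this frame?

Symmetric (axiom B): yes — every pair in R has its reverse in R.
Reflexive (axiom T): yes — every world is R-related to itself.
Euclidean (axiom 5): yes — any two successors of a common world are R-related.
So F validates K, KB, KTB, S5. The strongest is S5.

S5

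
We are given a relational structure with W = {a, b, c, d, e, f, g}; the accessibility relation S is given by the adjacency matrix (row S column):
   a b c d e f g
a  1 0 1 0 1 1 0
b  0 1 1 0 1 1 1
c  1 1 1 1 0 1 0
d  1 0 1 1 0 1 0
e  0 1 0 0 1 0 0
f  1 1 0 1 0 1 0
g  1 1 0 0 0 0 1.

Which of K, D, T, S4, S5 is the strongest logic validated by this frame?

T

Serial (axiom D): yes — every world has a successor (e.g. a S a).
Reflexive (axiom T): yes — every world is S-related to itself.
Transitive (axiom 4): no — a S c and c S b, but not a S b.
Euclidean (axiom 5): no — a S c and a S e, but not c S e.
So F validates K, D, T; S4 would additionally require S to be transitive. The strongest is T.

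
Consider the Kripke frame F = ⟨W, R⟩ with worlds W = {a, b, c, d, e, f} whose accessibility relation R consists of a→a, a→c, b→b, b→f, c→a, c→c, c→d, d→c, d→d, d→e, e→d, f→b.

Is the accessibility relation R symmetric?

Yes

Symmetric: yes — every pair in R has its reverse in R.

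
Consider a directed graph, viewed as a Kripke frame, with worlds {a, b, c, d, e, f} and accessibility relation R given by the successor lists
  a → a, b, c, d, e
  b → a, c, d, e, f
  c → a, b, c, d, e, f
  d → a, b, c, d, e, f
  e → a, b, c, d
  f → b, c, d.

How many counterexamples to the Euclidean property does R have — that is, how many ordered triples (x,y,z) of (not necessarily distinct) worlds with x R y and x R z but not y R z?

24

Enumerating: (a,b,b), (a,e,e), (b,a,f), (b,e,e), (b,e,f), (b,f,a), (b,f,e), (b,f,f), (c,a,f), (c,b,b), (c,e,e), (c,e,f), … and 12 more.
Total: 24.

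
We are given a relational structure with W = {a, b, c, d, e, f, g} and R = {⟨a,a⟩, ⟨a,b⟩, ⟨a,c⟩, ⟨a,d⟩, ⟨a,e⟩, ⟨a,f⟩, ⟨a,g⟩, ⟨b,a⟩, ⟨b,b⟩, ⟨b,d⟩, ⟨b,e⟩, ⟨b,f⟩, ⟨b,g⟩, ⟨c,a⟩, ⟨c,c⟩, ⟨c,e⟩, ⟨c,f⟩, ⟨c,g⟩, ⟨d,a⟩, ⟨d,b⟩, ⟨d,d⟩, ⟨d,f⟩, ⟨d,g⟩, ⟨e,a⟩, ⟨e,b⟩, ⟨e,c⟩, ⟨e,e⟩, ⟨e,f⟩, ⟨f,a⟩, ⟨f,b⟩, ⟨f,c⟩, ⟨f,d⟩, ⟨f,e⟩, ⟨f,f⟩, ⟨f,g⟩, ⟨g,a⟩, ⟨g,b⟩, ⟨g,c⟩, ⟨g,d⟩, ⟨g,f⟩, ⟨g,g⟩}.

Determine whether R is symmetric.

Symmetric: yes — every pair in R has its reverse in R.

Yes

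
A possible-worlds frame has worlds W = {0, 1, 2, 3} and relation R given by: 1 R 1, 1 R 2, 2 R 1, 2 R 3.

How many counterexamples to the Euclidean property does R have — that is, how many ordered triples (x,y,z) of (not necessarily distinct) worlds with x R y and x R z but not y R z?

4

Enumerating: (1,2,2), (2,1,3), (2,3,1), (2,3,3).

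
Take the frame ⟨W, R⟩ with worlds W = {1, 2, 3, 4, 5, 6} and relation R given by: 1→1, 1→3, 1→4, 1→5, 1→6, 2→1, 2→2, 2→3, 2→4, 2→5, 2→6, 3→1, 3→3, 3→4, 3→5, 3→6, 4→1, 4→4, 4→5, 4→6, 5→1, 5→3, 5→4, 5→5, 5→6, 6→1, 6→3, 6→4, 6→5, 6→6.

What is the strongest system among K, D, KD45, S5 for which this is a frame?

D

Serial (axiom D): yes — every world has a successor (e.g. 1 R 1).
Euclidean (axiom 5): no — 1 R 4 and 1 R 3, but not 4 R 3.
Transitive (axiom 4): no — 4 R 1 and 1 R 3, but not 4 R 3.
Reflexive (axiom T): yes — every world is R-related to itself.
So F validates K, D; KD45 would additionally require R to be Euclidean and transitive. The strongest is D.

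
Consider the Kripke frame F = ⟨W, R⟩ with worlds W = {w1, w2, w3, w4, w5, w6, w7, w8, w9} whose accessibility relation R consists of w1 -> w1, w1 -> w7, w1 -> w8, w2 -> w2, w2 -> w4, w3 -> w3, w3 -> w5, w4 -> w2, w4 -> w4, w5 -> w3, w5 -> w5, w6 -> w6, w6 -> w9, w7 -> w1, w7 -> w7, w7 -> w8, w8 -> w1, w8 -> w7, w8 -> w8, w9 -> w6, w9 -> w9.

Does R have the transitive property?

Yes

Transitive: yes — every two-step R-path is closed by a direct edge.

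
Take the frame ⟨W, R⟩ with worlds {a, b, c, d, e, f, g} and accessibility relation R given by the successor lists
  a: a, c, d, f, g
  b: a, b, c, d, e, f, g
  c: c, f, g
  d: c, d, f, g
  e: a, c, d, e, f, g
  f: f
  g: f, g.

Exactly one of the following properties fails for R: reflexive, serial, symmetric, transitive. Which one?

symmetric

Reflexive: yes — every world is R-related to itself.
Serial: yes — every world has a successor (e.g. a R a).
Symmetric: no — a R c but not c R a.
Transitive: yes — every two-step R-path is closed by a direct edge.
Only symmetric fails.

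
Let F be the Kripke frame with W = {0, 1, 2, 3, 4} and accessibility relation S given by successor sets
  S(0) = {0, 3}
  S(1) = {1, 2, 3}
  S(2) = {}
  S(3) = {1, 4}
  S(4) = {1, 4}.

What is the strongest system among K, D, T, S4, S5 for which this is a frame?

Serial (axiom D): no — 2 has no S-successor.
Reflexive (axiom T): no — 2 is not related to itself.
Transitive (axiom 4): no — 0 S 3 and 3 S 1, but not 0 S 1.
Euclidean (axiom 5): no — 1 S 2 and 1 S 3, but not 2 S 3.
So F validates K; D would additionally require S to be serial. The strongest is K.

K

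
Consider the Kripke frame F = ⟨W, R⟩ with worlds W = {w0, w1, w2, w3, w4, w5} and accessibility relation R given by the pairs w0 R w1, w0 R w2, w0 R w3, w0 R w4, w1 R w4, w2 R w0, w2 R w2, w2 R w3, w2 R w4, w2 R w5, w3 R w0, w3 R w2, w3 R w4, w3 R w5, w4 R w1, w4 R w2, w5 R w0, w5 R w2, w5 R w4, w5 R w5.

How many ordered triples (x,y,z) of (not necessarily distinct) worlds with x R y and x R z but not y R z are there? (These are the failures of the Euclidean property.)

Enumerating: (w0,w1,w1), (w0,w1,w2), (w0,w1,w3), (w0,w2,w1), (w0,w3,w1), (w0,w3,w3), (w0,w4,w3), (w0,w4,w4), (w1,w4,w4), (w2,w0,w0), (w2,w0,w5), (w2,w3,w3), … and 18 more.
Total: 30.

30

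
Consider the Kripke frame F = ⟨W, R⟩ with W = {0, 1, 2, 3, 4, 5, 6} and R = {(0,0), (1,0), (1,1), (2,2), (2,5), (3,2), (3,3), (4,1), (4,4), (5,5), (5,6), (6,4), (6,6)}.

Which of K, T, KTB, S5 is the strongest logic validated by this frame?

Reflexive (axiom T): yes — every world is R-related to itself.
Symmetric (axiom B): no — 1 R 0 but not 0 R 1.
Euclidean (axiom 5): no — 1 R 0 and 1 R 1, but not 0 R 1.
So F validates K, T; KTB would additionally require R to be symmetric. The strongest is T.

T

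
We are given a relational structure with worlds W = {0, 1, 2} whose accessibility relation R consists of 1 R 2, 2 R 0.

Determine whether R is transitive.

No

Transitive: no — 1 R 2 and 2 R 0, but not 1 R 0.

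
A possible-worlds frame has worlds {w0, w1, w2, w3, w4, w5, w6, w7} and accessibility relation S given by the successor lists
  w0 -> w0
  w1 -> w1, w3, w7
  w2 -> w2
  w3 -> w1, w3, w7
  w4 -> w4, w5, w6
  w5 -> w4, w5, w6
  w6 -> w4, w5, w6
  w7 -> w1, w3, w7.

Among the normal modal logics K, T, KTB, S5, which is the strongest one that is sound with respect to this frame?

S5

Reflexive (axiom T): yes — every world is S-related to itself.
Symmetric (axiom B): yes — every pair in S has its reverse in S.
Euclidean (axiom 5): yes — any two successors of a common world are S-related.
So F validates K, T, KTB, S5. The strongest is S5.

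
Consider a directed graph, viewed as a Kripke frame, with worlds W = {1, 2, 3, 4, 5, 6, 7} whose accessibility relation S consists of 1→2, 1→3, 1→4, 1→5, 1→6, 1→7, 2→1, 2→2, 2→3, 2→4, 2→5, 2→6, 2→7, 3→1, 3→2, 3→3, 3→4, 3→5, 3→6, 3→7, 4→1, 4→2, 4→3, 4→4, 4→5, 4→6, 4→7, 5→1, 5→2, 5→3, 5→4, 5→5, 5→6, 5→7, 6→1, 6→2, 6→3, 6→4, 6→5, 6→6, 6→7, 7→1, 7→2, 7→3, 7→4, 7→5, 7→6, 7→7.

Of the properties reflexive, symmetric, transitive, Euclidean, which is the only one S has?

Reflexive: no — 1 is not related to itself.
Symmetric: yes — every pair in S has its reverse in S.
Transitive: no — 1 S 2 and 2 S 1, but not 1 S 1.
Euclidean: no — 2 S 1 and 2 S 1, but not 1 S 1.
Only symmetric holds.

symmetric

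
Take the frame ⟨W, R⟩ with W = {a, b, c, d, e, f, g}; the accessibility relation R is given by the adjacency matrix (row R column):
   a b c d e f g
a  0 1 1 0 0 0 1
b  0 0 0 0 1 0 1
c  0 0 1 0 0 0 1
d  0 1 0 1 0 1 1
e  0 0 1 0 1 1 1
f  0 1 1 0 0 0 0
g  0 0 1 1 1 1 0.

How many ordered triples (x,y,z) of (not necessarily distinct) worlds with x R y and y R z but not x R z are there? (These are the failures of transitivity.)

26

Enumerating: (a,b,e), (a,g,d), (a,g,e), (a,g,f), (b,e,c), (b,e,f), (b,g,c), (b,g,d), (b,g,f), (c,g,d), (c,g,e), (c,g,f), … and 14 more.
Total: 26.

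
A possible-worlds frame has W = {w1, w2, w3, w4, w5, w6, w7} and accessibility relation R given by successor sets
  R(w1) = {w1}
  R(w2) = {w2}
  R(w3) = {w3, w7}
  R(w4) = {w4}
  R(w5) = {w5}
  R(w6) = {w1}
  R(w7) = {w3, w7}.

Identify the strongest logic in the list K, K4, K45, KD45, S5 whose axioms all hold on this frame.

KD45

Transitive (axiom 4): yes — every two-step R-path is closed by a direct edge.
Euclidean (axiom 5): yes — any two successors of a common world are R-related.
Serial (axiom D): yes — every world has a successor (e.g. w1 R w1).
Reflexive (axiom T): no — w6 is not related to itself.
So F validates K, K4, K45, KD45; S5 would additionally require R to be reflexive. The strongest is KD45.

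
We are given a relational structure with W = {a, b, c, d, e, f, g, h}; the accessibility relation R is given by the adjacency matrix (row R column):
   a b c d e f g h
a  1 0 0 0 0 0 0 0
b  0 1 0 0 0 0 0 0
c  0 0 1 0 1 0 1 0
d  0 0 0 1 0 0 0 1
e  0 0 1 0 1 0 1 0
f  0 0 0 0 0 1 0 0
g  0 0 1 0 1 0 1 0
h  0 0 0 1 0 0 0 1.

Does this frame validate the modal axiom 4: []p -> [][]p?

Yes

Axiom 4 corresponds to the accessibility relation being transitive.
Transitive: yes — every two-step R-path is closed by a direct edge.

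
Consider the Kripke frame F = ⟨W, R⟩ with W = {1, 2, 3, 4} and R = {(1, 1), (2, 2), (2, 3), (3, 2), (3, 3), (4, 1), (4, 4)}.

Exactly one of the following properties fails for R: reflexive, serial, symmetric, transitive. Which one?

Reflexive: yes — every world is R-related to itself.
Serial: yes — every world has a successor (e.g. 1 R 1).
Symmetric: no — 4 R 1 but not 1 R 4.
Transitive: yes — every two-step R-path is closed by a direct edge.
Only symmetric fails.

symmetric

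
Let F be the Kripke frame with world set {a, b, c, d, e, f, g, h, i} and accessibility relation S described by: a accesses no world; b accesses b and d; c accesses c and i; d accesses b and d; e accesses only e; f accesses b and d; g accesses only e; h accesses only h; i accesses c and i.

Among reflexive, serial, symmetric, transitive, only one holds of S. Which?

transitive

Reflexive: no — a is not related to itself.
Serial: no — a has no S-successor.
Symmetric: no — f S b but not b S f.
Transitive: yes — every two-step S-path is closed by a direct edge.
Only transitive holds.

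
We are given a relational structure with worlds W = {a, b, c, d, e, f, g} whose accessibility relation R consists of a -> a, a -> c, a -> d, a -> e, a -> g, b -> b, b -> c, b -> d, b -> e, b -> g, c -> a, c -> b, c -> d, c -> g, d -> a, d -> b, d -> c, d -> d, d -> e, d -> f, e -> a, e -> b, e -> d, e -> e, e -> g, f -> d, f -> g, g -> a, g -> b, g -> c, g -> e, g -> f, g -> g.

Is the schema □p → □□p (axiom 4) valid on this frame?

No

The schema 4 characterises exactly the transitive frames.
Transitive: no — a R c and c R b, but not a R b.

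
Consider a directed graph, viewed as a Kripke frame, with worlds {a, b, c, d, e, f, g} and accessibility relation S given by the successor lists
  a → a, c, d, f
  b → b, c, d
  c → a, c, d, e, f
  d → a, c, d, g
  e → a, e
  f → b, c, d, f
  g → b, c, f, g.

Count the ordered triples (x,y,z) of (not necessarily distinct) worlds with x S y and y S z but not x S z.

Enumerating: (a,c,e), (a,d,g), (a,f,b), (b,c,a), (b,c,e), (b,c,f), (b,d,a), (b,d,g), (c,d,g), (c,f,b), (d,a,f), (d,c,e), … and 15 more.
Total: 27.

27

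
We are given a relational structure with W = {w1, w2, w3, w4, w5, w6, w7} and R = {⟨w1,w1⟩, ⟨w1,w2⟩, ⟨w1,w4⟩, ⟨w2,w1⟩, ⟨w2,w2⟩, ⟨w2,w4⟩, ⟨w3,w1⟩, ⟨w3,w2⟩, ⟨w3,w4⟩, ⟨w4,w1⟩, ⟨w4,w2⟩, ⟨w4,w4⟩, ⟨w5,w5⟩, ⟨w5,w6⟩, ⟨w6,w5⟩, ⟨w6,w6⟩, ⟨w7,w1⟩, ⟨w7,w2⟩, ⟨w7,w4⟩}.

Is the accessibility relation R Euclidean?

Yes

Euclidean: yes — any two successors of a common world are R-related.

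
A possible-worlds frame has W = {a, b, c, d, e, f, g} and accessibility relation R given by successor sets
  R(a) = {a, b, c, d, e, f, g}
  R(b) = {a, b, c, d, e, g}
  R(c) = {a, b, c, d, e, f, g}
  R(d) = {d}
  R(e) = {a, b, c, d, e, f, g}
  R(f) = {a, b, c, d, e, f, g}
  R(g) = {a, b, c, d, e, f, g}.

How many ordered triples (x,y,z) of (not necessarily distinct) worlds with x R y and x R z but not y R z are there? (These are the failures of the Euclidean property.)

Enumerating: (a,b,f), (a,d,a), (a,d,b), (a,d,c), (a,d,e), (a,d,f), (a,d,g), (b,d,a), (b,d,b), (b,d,c), (b,d,e), (b,d,g), … and 28 more.
Total: 40.

40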